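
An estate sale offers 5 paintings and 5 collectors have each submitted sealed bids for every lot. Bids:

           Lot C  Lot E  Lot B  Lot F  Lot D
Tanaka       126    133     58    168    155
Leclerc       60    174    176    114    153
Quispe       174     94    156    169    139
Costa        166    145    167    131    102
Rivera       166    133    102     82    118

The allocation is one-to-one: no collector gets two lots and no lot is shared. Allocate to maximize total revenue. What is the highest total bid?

Maximum total: $831

Optimal: Tanaka→Lot D ($155), Leclerc→Lot E ($174), Quispe→Lot F ($169), Costa→Lot B ($167), Rivera→Lot C ($166) — total 155+174+169+167+166 = $831.
Max-entry greedy (repeatedly take the single best remaining cell) gives $781, worse by 50.
Next-best assignment: Tanaka→Lot F, Leclerc→Lot E, Quispe→Lot D, Costa→Lot B, Rivera→Lot C = $814.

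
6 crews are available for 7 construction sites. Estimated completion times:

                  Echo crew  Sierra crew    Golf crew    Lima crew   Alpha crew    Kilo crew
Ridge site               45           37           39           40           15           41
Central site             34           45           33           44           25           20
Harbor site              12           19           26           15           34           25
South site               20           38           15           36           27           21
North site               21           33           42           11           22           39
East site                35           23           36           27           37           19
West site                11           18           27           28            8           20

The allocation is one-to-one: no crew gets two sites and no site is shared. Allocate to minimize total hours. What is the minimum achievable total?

Minimum total: 89 hours

Optimal: Echo crew→Harbor site (12 hours), Sierra crew→East site (23 hours), Golf crew→South site (15 hours), Lima crew→North site (11 hours), Alpha crew→West site (8 hours), Kilo crew→Central site (20 hours) — total 12+23+15+11+8+20 = 89 hours.
Row-greedy (each crew in turn takes its cheapest remaining site) gives 90 hours, worse by 1.
Next-best assignment: Echo crew→Harbor site, Sierra crew→West site, Golf crew→South site, Lima crew→North site, Alpha crew→Ridge site, Kilo crew→East site = 90 hours.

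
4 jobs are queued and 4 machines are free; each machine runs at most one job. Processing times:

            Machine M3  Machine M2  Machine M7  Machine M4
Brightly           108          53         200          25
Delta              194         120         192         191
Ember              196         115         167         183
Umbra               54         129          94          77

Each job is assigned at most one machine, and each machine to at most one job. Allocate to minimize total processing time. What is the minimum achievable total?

Optimal: Brightly→Machine M4 (25 min), Delta→Machine M2 (120 min), Ember→Machine M7 (167 min), Umbra→Machine M3 (54 min) — total 25+120+167+54 = 366 min.
Min-entry greedy (repeatedly take the single cheapest remaining cell) gives 386 min, worse by 20.
No other one-to-one assignment undercuts 366 min.

Minimum total: 366 min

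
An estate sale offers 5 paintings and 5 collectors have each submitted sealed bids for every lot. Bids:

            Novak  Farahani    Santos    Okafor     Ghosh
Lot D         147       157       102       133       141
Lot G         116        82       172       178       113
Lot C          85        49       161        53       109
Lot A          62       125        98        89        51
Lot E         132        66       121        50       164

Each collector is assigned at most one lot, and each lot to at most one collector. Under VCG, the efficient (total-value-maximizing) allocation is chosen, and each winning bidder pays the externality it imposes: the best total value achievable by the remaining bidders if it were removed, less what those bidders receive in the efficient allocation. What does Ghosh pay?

Ghosh pays $17.

Efficient allocation: Novak→Lot D ($147), Farahani→Lot A ($125), Santos→Lot C ($161), Okafor→Lot G ($178), Ghosh→Lot E ($164); total welfare W = $775.
Ghosh receives Lot E at value $164, so the others get W − 164 = $611.
Without Ghosh: best allocation of the remaining 4 bidders over all 5 lots is Novak→Lot E ($132), Farahani→Lot D ($157), Santos→Lot C ($161), Okafor→Lot G ($178), total $628.
VCG payment = (others' best without Ghosh) − (others' welfare with Ghosh) = 628 − 611 = $17.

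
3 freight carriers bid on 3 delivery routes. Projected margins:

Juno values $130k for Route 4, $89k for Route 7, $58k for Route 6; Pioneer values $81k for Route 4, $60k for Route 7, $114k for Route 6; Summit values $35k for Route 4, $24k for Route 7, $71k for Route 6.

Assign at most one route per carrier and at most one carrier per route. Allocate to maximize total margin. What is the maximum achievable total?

Maximum total: $268k

Treat this as an assignment problem: match each carrier to one route.
Optimal: Juno→Route 4 ($130k), Pioneer→Route 6 ($114k), Summit→Route 7 ($24k) — total 130+114+24 = $268k.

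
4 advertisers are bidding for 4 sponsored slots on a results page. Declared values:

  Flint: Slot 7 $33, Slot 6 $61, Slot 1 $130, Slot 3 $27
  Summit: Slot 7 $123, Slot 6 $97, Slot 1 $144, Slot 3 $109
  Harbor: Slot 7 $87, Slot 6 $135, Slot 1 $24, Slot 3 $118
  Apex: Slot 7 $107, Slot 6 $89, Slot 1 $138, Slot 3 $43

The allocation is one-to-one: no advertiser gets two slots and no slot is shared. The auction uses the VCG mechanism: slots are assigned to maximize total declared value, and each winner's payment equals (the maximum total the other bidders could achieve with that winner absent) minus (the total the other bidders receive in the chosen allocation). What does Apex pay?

Apex pays $14.

Efficient allocation: Flint→Slot 1 ($130), Summit→Slot 3 ($109), Harbor→Slot 6 ($135), Apex→Slot 7 ($107); total welfare W = $481.
Apex receives Slot 7 at value $107, so the others get W − 107 = $374.
Without Apex: best allocation of the remaining 3 bidders over all 4 slots is Flint→Slot 1 ($130), Summit→Slot 7 ($123), Harbor→Slot 6 ($135), total $388.
VCG payment = (others' best without Apex) − (others' welfare with Apex) = 388 − 374 = $14.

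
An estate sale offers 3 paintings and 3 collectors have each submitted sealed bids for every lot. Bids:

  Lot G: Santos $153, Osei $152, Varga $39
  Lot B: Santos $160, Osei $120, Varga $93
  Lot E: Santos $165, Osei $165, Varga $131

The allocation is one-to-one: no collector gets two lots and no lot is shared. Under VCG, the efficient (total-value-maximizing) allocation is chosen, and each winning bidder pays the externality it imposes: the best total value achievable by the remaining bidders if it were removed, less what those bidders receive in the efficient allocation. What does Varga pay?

Varga pays $13.

Efficient allocation: Santos→Lot B ($160), Osei→Lot G ($152), Varga→Lot E ($131); total welfare W = $443.
Varga receives Lot E at value $131, so the others get W − 131 = $312.
Without Varga: best allocation of the remaining 2 bidders over all 3 lots is Santos→Lot B ($160), Osei→Lot E ($165), total $325.
VCG payment = (others' best without Varga) − (others' welfare with Varga) = 325 − 312 = $13.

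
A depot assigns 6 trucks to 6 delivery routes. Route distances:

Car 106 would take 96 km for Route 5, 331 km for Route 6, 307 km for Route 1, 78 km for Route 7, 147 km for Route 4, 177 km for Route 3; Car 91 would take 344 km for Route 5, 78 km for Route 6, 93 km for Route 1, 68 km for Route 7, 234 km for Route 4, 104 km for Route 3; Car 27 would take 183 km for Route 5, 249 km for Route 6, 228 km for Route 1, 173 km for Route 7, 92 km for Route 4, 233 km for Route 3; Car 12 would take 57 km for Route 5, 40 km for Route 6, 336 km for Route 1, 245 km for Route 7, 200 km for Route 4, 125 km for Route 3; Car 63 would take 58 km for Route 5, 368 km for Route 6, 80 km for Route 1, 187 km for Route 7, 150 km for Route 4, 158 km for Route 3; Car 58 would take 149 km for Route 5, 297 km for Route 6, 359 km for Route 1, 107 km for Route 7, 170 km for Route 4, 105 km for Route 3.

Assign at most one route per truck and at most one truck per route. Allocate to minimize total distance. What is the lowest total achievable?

Minimum total: 466 km

Treat this as an assignment problem: match each truck to one route.
Optimal: Car 106→Route 7 (78 km), Car 91→Route 1 (93 km), Car 27→Route 4 (92 km), Car 12→Route 6 (40 km), Car 63→Route 5 (58 km), Car 58→Route 3 (105 km) — total 78+93+92+40+58+105 = 466 km.
Column-greedy (each route in turn goes to its cheapest remaining truck) gives 490 km, worse by 24.
Checked against all permutations: 466 km is optimal.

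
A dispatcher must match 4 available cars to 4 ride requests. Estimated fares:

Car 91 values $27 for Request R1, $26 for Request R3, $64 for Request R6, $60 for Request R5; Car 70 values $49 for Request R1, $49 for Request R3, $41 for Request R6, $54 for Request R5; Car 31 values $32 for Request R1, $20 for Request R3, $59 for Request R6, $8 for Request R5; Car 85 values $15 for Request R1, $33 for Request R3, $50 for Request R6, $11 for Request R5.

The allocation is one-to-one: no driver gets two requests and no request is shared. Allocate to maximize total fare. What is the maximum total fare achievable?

Max total: $201

This is a one-to-one assignment (maximum-weight bipartite matching).
Optimal: Car 91→Request R5 ($60), Car 70→Request R1 ($49), Car 31→Request R6 ($59), Car 85→Request R3 ($33) — total 60+49+59+33 = $201.
Max-entry greedy (repeatedly take the single best remaining cell) gives $183, worse by 18.
No other one-to-one assignment exceeds $201.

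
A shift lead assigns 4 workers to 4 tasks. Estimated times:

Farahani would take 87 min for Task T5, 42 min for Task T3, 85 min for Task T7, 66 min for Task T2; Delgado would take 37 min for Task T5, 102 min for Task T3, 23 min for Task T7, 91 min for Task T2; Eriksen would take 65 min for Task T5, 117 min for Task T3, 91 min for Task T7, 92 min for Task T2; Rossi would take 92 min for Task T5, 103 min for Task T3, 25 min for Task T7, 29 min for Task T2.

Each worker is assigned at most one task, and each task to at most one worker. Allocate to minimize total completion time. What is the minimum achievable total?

Optimal: Farahani→Task T3 (42 min), Delgado→Task T7 (23 min), Eriksen→Task T5 (65 min), Rossi→Task T2 (29 min) — total 42+23+65+29 = 159 min.
Column-greedy (each task in turn goes to its cheapest remaining worker) gives 196 min, worse by 37.
Swapping Eriksen↔Farahani (Eriksen→Task T3 117 min, Farahani→Task T5 87 min) adds 97.
No other one-to-one assignment undercuts 159 min.

Min total: 159 min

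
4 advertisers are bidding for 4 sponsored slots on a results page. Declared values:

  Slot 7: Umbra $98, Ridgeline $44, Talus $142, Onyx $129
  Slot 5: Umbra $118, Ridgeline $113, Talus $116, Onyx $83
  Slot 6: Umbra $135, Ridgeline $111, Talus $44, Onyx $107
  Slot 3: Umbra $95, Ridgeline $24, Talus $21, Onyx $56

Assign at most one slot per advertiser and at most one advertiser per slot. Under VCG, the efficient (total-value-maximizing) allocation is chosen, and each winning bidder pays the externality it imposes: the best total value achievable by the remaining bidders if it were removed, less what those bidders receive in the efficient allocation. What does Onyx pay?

Efficient allocation: Umbra→Slot 3 ($95), Ridgeline→Slot 5 ($113), Talus→Slot 7 ($142), Onyx→Slot 6 ($107); total welfare W = $457.
Onyx receives Slot 6 at value $107, so the others get W − 107 = $350.
Without Onyx: best allocation of the remaining 3 bidders over all 4 slots is Umbra→Slot 6 ($135), Ridgeline→Slot 5 ($113), Talus→Slot 7 ($142), total $390.
VCG payment = (others' best without Onyx) − (others' welfare with Onyx) = 390 − 350 = $40.

Onyx pays $40.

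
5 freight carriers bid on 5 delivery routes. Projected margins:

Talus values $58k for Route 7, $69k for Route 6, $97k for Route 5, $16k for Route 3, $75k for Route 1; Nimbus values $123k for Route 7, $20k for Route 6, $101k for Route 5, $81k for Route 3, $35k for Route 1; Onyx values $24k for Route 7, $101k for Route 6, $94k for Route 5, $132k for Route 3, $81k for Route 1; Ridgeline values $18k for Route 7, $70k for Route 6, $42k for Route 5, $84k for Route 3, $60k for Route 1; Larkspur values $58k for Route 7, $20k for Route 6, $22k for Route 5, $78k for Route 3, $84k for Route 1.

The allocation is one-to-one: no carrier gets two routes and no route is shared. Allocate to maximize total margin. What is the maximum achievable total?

Max total: $506k

Treat this as an assignment problem: match each carrier to one route.
Optimal: Talus→Route 5 ($97k), Nimbus→Route 7 ($123k), Onyx→Route 3 ($132k), Ridgeline→Route 6 ($70k), Larkspur→Route 1 ($84k) — total 97+123+132+70+84 = $506k.
Column-greedy (each route in turn goes to its best remaining carrier) gives $489k, worse by 17.
Checked against all permutations: $506k is optimal.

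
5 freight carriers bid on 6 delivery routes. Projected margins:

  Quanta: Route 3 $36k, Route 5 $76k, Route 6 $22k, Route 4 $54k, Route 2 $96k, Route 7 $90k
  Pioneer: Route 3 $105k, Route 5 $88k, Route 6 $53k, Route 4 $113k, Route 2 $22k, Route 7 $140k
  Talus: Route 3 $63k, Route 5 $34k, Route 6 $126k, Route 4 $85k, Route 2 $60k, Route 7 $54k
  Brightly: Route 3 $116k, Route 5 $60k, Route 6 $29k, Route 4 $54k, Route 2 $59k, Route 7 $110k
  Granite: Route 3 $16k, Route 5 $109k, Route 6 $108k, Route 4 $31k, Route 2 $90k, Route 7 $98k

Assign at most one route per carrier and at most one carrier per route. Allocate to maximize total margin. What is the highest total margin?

Optimal: Quanta→Route 2 ($96k), Pioneer→Route 7 ($140k), Talus→Route 6 ($126k), Brightly→Route 3 ($116k), Granite→Route 5 ($109k) — total 96+140+126+116+109 = $587k.
Column-greedy (each route in turn goes to its best remaining carrier) gives $560k, worse by 27.
Every other assignment is strictly worse.

Maximum total: $587k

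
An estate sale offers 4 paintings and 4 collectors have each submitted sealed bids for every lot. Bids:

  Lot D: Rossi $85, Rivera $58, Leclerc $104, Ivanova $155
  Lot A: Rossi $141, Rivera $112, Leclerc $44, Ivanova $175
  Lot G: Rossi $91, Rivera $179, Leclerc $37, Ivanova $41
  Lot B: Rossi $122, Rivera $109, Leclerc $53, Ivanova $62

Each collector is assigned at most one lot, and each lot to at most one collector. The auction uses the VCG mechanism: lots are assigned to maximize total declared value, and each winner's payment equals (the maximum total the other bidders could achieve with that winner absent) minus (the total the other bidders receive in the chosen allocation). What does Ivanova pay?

Efficient allocation: Rossi→Lot B ($122), Rivera→Lot G ($179), Leclerc→Lot D ($104), Ivanova→Lot A ($175); total welfare W = $580.
Ivanova receives Lot A at value $175, so the others get W − 175 = $405.
Without Ivanova: best allocation of the remaining 3 bidders over all 4 lots is Rossi→Lot A ($141), Rivera→Lot G ($179), Leclerc→Lot D ($104), total $424.
VCG payment = (others' best without Ivanova) − (others' welfare with Ivanova) = 424 − 405 = $19.

Ivanova pays $19.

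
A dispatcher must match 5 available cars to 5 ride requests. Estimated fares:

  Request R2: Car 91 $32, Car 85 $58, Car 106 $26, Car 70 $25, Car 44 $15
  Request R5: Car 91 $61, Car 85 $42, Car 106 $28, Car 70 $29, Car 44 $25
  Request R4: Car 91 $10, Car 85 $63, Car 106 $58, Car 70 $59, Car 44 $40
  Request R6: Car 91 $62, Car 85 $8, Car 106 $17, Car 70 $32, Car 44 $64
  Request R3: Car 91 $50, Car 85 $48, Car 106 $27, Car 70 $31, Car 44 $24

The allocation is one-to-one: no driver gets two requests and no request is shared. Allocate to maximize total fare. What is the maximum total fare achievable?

Maximum total: $272

This is the linear assignment problem.
Optimal: Car 91→Request R5 ($61), Car 85→Request R2 ($58), Car 106→Request R4 ($58), Car 70→Request R3 ($31), Car 44→Request R6 ($64) — total 61+58+58+31+64 = $272.
Max-entry greedy (repeatedly take the single best remaining cell) gives $245, worse by 27.
No other one-to-one assignment exceeds $272.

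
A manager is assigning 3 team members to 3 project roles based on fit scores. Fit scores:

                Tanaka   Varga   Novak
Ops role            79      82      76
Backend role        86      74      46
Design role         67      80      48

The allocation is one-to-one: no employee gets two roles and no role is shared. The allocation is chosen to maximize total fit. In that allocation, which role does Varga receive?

Varga receives Design role.

Optimal: Tanaka→Backend role (86 pts), Varga→Design role (80 pts), Novak→Ops role (76 pts) — total 86+80+76 = 242 pts.
Column-greedy (each role in turn goes to its best remaining employee) gives 216 pts, worse by 26.
Next-best assignment: Tanaka→Design role, Varga→Backend role, Novak→Ops role = 217 pts.
Every other assignment is strictly worse.
Varga's own top role is Ops role (82 pts), but forcing Varga→Ops role and reassigning the rest optimally gives only 216 pts — worse by 26.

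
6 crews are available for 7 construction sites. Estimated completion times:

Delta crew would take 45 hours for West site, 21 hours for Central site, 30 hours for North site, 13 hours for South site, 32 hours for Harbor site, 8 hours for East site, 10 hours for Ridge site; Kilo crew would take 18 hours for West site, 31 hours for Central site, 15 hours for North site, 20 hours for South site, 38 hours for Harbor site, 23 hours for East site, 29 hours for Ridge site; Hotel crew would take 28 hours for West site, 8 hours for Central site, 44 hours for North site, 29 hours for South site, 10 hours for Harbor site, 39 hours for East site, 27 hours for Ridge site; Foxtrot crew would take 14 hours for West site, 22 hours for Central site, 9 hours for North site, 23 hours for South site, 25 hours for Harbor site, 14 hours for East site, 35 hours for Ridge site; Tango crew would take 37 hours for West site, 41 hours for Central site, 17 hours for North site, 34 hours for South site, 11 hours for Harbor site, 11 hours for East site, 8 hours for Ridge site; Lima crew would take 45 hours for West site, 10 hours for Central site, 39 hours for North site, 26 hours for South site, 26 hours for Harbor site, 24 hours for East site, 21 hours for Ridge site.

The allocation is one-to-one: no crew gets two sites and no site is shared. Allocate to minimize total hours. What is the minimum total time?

Minimum total: 63 hours

Treat this as an assignment problem: match each crew to one site.
Optimal: Delta crew→East site (8 hours), Kilo crew→West site (18 hours), Hotel crew→Harbor site (10 hours), Foxtrot crew→North site (9 hours), Tango crew→Ridge site (8 hours), Lima crew→Central site (10 hours) — total 8+18+10+9+8+10 = 63 hours.
Row-greedy (each crew in turn takes its cheapest remaining site) gives 79 hours, worse by 16.
Next-best assignment: Delta crew→East site, Kilo crew→North site, Hotel crew→Harbor site, Foxtrot crew→West site, Tango crew→Ridge site, Lima crew→Central site = 65 hours.
Swapping Hotel crew↔Kilo crew (Hotel crew→West site 28 hours, Kilo crew→Harbor site 38 hours) adds 38.
Every other assignment is strictly worse.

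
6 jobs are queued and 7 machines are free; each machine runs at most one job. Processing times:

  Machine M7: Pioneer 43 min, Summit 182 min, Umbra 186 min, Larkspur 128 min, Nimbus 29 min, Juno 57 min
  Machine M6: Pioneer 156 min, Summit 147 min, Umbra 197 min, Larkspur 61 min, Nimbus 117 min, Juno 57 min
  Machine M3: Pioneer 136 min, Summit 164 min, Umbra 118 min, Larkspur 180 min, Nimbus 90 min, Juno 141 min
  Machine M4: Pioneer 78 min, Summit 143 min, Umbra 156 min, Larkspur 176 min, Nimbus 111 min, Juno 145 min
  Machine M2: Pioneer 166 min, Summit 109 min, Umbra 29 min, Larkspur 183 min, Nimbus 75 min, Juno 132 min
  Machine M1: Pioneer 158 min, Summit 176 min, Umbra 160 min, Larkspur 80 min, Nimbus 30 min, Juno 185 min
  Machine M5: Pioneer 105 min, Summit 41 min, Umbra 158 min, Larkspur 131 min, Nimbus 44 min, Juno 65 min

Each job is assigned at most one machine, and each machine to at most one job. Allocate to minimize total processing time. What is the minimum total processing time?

This is the linear assignment problem.
Optimal: Pioneer→Machine M4 (78 min), Summit→Machine M5 (41 min), Umbra→Machine M2 (29 min), Larkspur→Machine M6 (61 min), Nimbus→Machine M1 (30 min), Juno→Machine M7 (57 min) — total 78+41+29+61+30+57 = 296 min.
Min-entry greedy (repeatedly take the single cheapest remaining cell) gives 314 min, worse by 18.
Swapping Pioneer↔Nimbus (Pioneer→Machine M1 158 min, Nimbus→Machine M4 111 min) adds 161.
Checked against all permutations: 296 min is optimal.

Minimum total: 296 min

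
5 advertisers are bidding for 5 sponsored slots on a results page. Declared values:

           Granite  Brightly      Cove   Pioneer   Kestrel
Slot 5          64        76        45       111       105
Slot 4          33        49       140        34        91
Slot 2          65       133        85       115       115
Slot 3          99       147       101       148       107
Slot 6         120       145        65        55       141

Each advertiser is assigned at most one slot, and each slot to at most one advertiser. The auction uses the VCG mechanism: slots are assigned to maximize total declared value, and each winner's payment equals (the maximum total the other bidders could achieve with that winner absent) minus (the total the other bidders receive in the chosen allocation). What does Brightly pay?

Brightly pays $10.

Efficient allocation: Granite→Slot 6 ($120), Brightly→Slot 2 ($133), Cove→Slot 4 ($140), Pioneer→Slot 3 ($148), Kestrel→Slot 5 ($105); total welfare W = $646.
Brightly receives Slot 2 at value $133, so the others get W − 133 = $513.
Without Brightly: best allocation of the remaining 4 bidders over all 5 slots is Granite→Slot 6 ($120), Cove→Slot 4 ($140), Pioneer→Slot 3 ($148), Kestrel→Slot 2 ($115), total $523.
VCG payment = (others' best without Brightly) − (others' welfare with Brightly) = 523 − 513 = $10.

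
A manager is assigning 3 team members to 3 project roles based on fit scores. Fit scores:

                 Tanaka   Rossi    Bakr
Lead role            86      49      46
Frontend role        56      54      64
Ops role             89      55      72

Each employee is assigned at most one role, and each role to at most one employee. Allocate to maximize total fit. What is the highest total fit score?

Treat this as an assignment problem: match each employee to one role.
Optimal: Tanaka→Lead role (86 pts), Rossi→Frontend role (54 pts), Bakr→Ops role (72 pts) — total 86+54+72 = 212 pts.
Column-greedy (each role in turn goes to its best remaining employee) gives 205 pts, worse by 7.

Maximum total: 212 pts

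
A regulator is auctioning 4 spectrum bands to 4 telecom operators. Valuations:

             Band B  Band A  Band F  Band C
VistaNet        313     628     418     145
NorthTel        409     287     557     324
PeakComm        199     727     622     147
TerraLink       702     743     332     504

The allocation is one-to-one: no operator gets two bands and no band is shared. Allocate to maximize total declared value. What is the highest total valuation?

Optimal: VistaNet→Band A ($628M), NorthTel→Band C ($324M), PeakComm→Band F ($622M), TerraLink→Band B ($702M) — total 628+324+622+702 = $2276M.
Row-greedy (each operator in turn takes its best remaining band) gives $1888M, worse by 388.
Swapping VistaNet↔NorthTel (VistaNet→Band C $145M, NorthTel→Band A $287M) loses 520.

Max total: $2276M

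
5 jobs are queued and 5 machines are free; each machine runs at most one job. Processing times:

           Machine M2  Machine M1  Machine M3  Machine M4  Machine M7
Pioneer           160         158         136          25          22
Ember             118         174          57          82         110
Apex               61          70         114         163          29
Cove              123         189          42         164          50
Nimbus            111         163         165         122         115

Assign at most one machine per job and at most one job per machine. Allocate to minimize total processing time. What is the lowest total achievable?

Minimum total: 313 min

Optimal: Pioneer→Machine M4 (25 min), Ember→Machine M3 (57 min), Apex→Machine M1 (70 min), Cove→Machine M7 (50 min), Nimbus→Machine M2 (111 min) — total 25+57+70+50+111 = 313 min.
Min-entry greedy (repeatedly take the single cheapest remaining cell) gives 370 min, worse by 57.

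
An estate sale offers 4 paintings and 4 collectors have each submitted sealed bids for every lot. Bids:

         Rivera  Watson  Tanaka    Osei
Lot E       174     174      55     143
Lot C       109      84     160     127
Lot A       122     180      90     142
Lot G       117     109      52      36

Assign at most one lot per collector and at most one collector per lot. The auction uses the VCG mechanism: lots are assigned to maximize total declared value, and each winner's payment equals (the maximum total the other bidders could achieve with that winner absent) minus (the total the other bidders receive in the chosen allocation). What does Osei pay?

Osei pays $57.

Efficient allocation: Rivera→Lot G ($117), Watson→Lot A ($180), Tanaka→Lot C ($160), Osei→Lot E ($143); total welfare W = $600.
Osei receives Lot E at value $143, so the others get W − 143 = $457.
Without Osei: best allocation of the remaining 3 bidders over all 4 lots is Rivera→Lot E ($174), Watson→Lot A ($180), Tanaka→Lot C ($160), total $514.
VCG payment = (others' best without Osei) − (others' welfare with Osei) = 514 − 457 = $57.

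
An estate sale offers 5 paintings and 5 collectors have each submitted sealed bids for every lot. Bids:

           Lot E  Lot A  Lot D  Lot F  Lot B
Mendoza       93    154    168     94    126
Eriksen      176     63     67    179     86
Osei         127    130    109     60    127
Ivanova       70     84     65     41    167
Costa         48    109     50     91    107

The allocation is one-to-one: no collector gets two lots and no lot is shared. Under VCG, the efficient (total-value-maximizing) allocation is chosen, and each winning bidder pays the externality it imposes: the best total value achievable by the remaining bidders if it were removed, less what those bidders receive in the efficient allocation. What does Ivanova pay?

Ivanova pays $1.

Efficient allocation: Mendoza→Lot D ($168), Eriksen→Lot F ($179), Osei→Lot E ($127), Ivanova→Lot B ($167), Costa→Lot A ($109); total welfare W = $750.
Ivanova receives Lot B at value $167, so the others get W − 167 = $583.
Without Ivanova: best allocation of the remaining 4 bidders over all 5 lots is Mendoza→Lot D ($168), Eriksen→Lot F ($179), Osei→Lot A ($130), Costa→Lot B ($107), total $584.
VCG payment = (others' best without Ivanova) − (others' welfare with Ivanova) = 584 − 583 = $1.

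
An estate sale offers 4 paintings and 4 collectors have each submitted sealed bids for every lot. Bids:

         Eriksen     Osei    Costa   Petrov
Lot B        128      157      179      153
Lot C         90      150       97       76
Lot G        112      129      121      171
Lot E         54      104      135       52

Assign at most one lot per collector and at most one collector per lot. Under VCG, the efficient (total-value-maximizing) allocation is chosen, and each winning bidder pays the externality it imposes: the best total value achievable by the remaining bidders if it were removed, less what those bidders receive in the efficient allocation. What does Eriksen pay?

Eriksen pays $44.

Efficient allocation: Eriksen→Lot B ($128), Osei→Lot C ($150), Costa→Lot E ($135), Petrov→Lot G ($171); total welfare W = $584.
Eriksen receives Lot B at value $128, so the others get W − 128 = $456.
Without Eriksen: best allocation of the remaining 3 bidders over all 4 lots is Osei→Lot C ($150), Costa→Lot B ($179), Petrov→Lot G ($171), total $500.
VCG payment = (others' best without Eriksen) − (others' welfare with Eriksen) = 500 − 456 = $44.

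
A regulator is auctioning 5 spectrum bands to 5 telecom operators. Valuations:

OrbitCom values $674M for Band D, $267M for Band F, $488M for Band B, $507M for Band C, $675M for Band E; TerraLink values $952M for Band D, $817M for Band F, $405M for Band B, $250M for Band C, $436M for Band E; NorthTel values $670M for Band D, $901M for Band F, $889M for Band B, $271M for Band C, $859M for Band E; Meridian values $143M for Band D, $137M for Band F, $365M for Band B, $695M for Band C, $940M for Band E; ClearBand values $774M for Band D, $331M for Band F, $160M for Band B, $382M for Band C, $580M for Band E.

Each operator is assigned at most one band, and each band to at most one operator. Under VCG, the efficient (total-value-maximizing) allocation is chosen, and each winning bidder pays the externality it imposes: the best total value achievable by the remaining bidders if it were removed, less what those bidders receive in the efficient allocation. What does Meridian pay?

Efficient allocation: OrbitCom→Band C ($507M), TerraLink→Band F ($817M), NorthTel→Band B ($889M), Meridian→Band E ($940M), ClearBand→Band D ($774M); total welfare W = $3927M.
Meridian receives Band E at value $940M, so the others get W − 940 = $2987M.
Without Meridian: best allocation of the remaining 4 bidders over all 5 bands is OrbitCom→Band E ($675M), TerraLink→Band F ($817M), NorthTel→Band B ($889M), ClearBand→Band D ($774M), total $3155M.
VCG payment = (others' best without Meridian) − (others' welfare with Meridian) = 3155 − 2987 = $168M.

Meridian pays $168M.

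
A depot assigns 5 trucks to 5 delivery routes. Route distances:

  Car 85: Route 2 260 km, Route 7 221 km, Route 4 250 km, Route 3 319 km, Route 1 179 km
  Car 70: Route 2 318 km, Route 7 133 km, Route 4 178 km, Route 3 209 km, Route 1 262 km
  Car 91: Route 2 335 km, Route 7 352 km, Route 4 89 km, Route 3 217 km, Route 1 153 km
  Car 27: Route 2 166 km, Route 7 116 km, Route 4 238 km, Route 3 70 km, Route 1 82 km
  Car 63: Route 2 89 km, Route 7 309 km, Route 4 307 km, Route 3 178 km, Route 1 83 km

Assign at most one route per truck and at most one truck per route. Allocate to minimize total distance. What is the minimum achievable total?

This is a one-to-one assignment (minimum-cost bipartite matching).
Optimal: Car 85→Route 1 (179 km), Car 70→Route 7 (133 km), Car 91→Route 4 (89 km), Car 27→Route 3 (70 km), Car 63→Route 2 (89 km) — total 179+133+89+70+89 = 560 km.
Column-greedy (each route in turn goes to its cheapest remaining truck) gives 682 km, worse by 122.
Next-best assignment: Car 85→Route 2, Car 70→Route 7, Car 91→Route 4, Car 27→Route 3, Car 63→Route 1 = 635 km.
Swapping Car 63↔Car 85 (Car 63→Route 1 83 km, Car 85→Route 2 260 km) adds 75.
No other one-to-one assignment undercuts 560 km.

Min total: 560 km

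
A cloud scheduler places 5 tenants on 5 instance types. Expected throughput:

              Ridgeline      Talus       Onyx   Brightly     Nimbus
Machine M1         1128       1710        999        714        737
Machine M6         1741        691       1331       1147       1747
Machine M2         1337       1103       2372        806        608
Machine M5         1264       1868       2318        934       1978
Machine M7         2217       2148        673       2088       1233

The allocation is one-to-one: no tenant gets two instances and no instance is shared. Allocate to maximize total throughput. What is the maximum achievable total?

Treat this as an assignment problem: match each tenant to one instance.
Optimal: Ridgeline→Machine M6 (1741 ops/s), Talus→Machine M1 (1710 ops/s), Onyx→Machine M2 (2372 ops/s), Brightly→Machine M7 (2088 ops/s), Nimbus→Machine M5 (1978 ops/s) — total 1741+1710+2372+2088+1978 = 9889 ops/s.
Max-entry greedy (repeatedly take the single best remaining cell) gives 9424 ops/s, worse by 465.

Max total: 9889 ops/s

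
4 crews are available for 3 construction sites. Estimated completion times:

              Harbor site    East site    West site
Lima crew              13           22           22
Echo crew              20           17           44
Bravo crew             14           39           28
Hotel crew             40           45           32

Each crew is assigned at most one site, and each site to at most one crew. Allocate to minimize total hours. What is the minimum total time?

Minimum total: 53 hours

This is the linear assignment problem.
Optimal: Bravo crew→Harbor site (14 hours), Echo crew→East site (17 hours), Lima crew→West site (22 hours) — total 14+17+22 = 53 hours.
Row-greedy (each crew in turn takes its cheapest remaining site) gives 58 hours, worse by 5.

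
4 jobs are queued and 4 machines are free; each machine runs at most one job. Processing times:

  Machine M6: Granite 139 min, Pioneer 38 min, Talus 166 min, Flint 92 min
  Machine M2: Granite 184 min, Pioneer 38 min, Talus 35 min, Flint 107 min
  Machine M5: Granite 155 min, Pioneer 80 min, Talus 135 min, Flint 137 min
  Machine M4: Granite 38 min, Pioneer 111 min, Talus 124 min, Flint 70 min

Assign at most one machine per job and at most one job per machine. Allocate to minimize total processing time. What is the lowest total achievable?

Min total: 245 min

Optimal: Granite→Machine M4 (38 min), Pioneer→Machine M5 (80 min), Talus→Machine M2 (35 min), Flint→Machine M6 (92 min) — total 38+80+35+92 = 245 min.
Column-greedy (each machine in turn goes to its cheapest remaining job) gives 248 min, worse by 3.
Next-best assignment: Granite→Machine M4, Pioneer→Machine M6, Talus→Machine M2, Flint→Machine M5 = 248 min.
No other one-to-one assignment undercuts 245 min.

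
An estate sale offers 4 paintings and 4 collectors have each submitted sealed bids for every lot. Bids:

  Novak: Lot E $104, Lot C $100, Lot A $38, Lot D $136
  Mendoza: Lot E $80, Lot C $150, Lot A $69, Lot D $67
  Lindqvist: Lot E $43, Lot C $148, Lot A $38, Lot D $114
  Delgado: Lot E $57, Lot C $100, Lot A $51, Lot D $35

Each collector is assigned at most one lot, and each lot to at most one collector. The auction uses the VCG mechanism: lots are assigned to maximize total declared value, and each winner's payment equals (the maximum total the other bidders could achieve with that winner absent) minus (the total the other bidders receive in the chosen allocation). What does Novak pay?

Novak pays $6.

Efficient allocation: Novak→Lot E ($104), Mendoza→Lot C ($150), Lindqvist→Lot D ($114), Delgado→Lot A ($51); total welfare W = $419.
Novak receives Lot E at value $104, so the others get W − 104 = $315.
Without Novak: best allocation of the remaining 3 bidders over all 4 lots is Mendoza→Lot C ($150), Lindqvist→Lot D ($114), Delgado→Lot E ($57), total $321.
VCG payment = (others' best without Novak) − (others' welfare with Novak) = 321 − 315 = $6.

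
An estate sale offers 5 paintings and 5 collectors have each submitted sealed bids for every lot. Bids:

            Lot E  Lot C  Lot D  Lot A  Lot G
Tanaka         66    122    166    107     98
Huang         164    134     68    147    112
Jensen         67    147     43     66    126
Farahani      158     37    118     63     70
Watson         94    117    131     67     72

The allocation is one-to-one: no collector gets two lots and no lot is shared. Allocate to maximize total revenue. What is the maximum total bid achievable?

Max total: $714

Optimal: Tanaka→Lot D ($166), Huang→Lot A ($147), Jensen→Lot G ($126), Farahani→Lot E ($158), Watson→Lot C ($117) — total 166+147+126+158+117 = $714.
Column-greedy (each lot in turn goes to its best remaining collector) gives $614, worse by 100.
Next-best assignment: Tanaka→Lot D, Huang→Lot A, Jensen→Lot C, Farahani→Lot E, Watson→Lot G = $690.
Swapping Watson↔Tanaka (Watson→Lot D $131, Tanaka→Lot C $122) loses 30.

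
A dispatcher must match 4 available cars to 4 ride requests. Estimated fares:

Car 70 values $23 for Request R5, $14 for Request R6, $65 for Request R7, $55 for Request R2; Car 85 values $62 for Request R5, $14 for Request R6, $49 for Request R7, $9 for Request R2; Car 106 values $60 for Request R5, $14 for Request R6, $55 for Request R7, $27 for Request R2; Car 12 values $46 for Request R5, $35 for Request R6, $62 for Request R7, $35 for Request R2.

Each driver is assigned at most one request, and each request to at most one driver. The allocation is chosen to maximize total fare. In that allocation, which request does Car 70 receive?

Car 70 receives Request R2.

Optimal: Car 70→Request R2 ($55), Car 85→Request R5 ($62), Car 106→Request R7 ($55), Car 12→Request R6 ($35) — total 55+62+55+35 = $207.
Column-greedy (each request in turn goes to its best remaining driver) gives $189, worse by 18.
No other one-to-one assignment exceeds $207.
Car 70's own top request is Request R7 ($65), but forcing Car 70→Request R7 and reassigning the rest optimally gives only $189 — worse by 18.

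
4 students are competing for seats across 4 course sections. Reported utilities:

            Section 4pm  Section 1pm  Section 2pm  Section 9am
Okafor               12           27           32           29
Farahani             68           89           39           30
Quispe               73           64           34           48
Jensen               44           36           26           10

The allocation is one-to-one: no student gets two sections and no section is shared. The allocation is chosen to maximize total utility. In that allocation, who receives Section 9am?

Okafor receives Section 9am.

Optimal: Okafor→Section 9am (29 points), Farahani→Section 1pm (89 points), Quispe→Section 4pm (73 points), Jensen→Section 2pm (26 points) — total 29+89+73+26 = 217 points.
Max-entry greedy (repeatedly take the single best remaining cell) gives 204 points, worse by 13.
Next-best assignment: Okafor→Section 2pm, Farahani→Section 1pm, Quispe→Section 9am, Jensen→Section 4pm = 213 points.
No other one-to-one assignment exceeds 217 points.
Okafor's own top section is Section 2pm (32 points), but forcing Okafor→Section 2pm and reassigning the rest optimally gives only 213 points — worse by 4.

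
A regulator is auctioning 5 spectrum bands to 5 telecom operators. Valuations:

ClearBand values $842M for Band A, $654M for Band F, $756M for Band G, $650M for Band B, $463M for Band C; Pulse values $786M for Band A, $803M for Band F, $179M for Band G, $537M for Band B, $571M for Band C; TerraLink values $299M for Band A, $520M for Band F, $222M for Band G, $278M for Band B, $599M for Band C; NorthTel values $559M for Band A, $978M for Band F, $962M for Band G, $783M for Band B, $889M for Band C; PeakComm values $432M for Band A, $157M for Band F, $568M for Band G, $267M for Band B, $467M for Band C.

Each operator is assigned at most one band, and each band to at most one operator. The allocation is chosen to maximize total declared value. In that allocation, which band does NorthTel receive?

Optimal: ClearBand→Band A ($842M), Pulse→Band F ($803M), TerraLink→Band C ($599M), NorthTel→Band B ($783M), PeakComm→Band G ($568M) — total 842+803+599+783+568 = $3595M.
Max-entry greedy (repeatedly take the single best remaining cell) gives $3524M, worse by 71.
Next-best assignment: ClearBand→Band B, Pulse→Band A, TerraLink→Band C, NorthTel→Band F, PeakComm→Band G = $3581M.
Swapping NorthTel↔TerraLink (NorthTel→Band C $889M, TerraLink→Band B $278M) loses 215.
No other one-to-one assignment exceeds $3595M.
NorthTel's own top band is Band F ($978M), but forcing NorthTel→Band F and reassigning the rest optimally gives only $3581M — worse by 14.

NorthTel receives Band B.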